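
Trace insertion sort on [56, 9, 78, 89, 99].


Initial: [56, 9, 78, 89, 99]
Insert 9: [9, 56, 78, 89, 99]
Insert 78: [9, 56, 78, 89, 99]
Insert 89: [9, 56, 78, 89, 99]
Insert 99: [9, 56, 78, 89, 99]

Sorted: [9, 56, 78, 89, 99]


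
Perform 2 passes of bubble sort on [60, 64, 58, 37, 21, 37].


Initial: [60, 64, 58, 37, 21, 37]
Pass 1: [60, 58, 37, 21, 37, 64] (4 swaps)
Pass 2: [58, 37, 21, 37, 60, 64] (4 swaps)

After 2 passes: [58, 37, 21, 37, 60, 64]


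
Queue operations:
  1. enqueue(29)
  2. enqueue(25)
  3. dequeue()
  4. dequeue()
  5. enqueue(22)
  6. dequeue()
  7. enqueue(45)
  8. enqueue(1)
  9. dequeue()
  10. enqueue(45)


enqueue(29) -> [29]
enqueue(25) -> [29, 25]
dequeue()->29, [25]
dequeue()->25, []
enqueue(22) -> [22]
dequeue()->22, []
enqueue(45) -> [45]
enqueue(1) -> [45, 1]
dequeue()->45, [1]
enqueue(45) -> [1, 45]

Final queue: [1, 45]


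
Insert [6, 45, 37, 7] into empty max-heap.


Insert 6: [6]
Insert 45: [45, 6]
Insert 37: [45, 6, 37]
Insert 7: [45, 7, 37, 6]

Final heap: [45, 7, 37, 6]


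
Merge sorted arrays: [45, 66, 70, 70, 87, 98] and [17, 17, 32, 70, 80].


Take 17 from B
Take 17 from B
Take 32 from B
Take 45 from A
Take 66 from A
Take 70 from A
Take 70 from A
Take 70 from B
Take 80 from B

Merged: [17, 17, 32, 45, 66, 70, 70, 70, 80, 87, 98]


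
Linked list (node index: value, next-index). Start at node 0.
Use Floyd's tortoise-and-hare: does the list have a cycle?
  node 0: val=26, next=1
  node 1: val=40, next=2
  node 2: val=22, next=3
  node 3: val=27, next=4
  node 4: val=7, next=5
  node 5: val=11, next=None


Floyd's tortoise (slow, +1) and hare (fast, +2):
  init: slow=0, fast=0
  step 1: slow=1, fast=2
  step 2: slow=2, fast=4
  step 3: fast 4->5->None, no cycle

Cycle: no


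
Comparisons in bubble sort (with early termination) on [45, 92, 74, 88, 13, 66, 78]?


Algorithm: bubble sort (with early termination)
Input: [45, 92, 74, 88, 13, 66, 78]
Sorted: [13, 45, 66, 74, 78, 88, 92]

20


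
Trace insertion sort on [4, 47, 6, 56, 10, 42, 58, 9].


Initial: [4, 47, 6, 56, 10, 42, 58, 9]
Insert 47: [4, 47, 6, 56, 10, 42, 58, 9]
Insert 6: [4, 6, 47, 56, 10, 42, 58, 9]
Insert 56: [4, 6, 47, 56, 10, 42, 58, 9]
Insert 10: [4, 6, 10, 47, 56, 42, 58, 9]
Insert 42: [4, 6, 10, 42, 47, 56, 58, 9]
Insert 58: [4, 6, 10, 42, 47, 56, 58, 9]
Insert 9: [4, 6, 9, 10, 42, 47, 56, 58]

Sorted: [4, 6, 9, 10, 42, 47, 56, 58]


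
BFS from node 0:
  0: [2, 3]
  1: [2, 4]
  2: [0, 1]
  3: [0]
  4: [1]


Visit 0, enqueue [2, 3]
Visit 2, enqueue [1]
Visit 3, enqueue []
Visit 1, enqueue [4]
Visit 4, enqueue []

BFS order: [0, 2, 3, 1, 4]


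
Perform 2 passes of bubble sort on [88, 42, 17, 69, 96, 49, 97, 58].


Initial: [88, 42, 17, 69, 96, 49, 97, 58]
Pass 1: [42, 17, 69, 88, 49, 96, 58, 97] (5 swaps)
Pass 2: [17, 42, 69, 49, 88, 58, 96, 97] (3 swaps)

After 2 passes: [17, 42, 69, 49, 88, 58, 96, 97]


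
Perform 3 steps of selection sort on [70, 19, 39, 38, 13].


Initial: [70, 19, 39, 38, 13]
Step 1: min=13 at 4
  Swap: [13, 19, 39, 38, 70]
Step 2: min=19 at 1
  Swap: [13, 19, 39, 38, 70]
Step 3: min=38 at 3
  Swap: [13, 19, 38, 39, 70]

After 3 steps: [13, 19, 38, 39, 70]


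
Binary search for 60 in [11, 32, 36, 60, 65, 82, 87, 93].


Step 1: lo=0, hi=7, mid=3, val=60

Found at index 3


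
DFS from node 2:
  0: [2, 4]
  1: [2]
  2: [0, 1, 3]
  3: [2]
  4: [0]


Visit 2, push [3, 1, 0]
Visit 0, push [4]
Visit 4, push []
Visit 1, push []
Visit 3, push []

DFS order: [2, 0, 4, 1, 3]


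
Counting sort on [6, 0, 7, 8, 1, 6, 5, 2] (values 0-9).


Input: [6, 0, 7, 8, 1, 6, 5, 2]
Counts: [1, 1, 1, 0, 0, 1, 2, 1, 1, 0]

Sorted: [0, 1, 2, 5, 6, 6, 7, 8]


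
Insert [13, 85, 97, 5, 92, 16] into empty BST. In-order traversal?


Insert 13: root
Insert 85: R from 13
Insert 97: R from 13 -> R from 85
Insert 5: L from 13
Insert 92: R from 13 -> R from 85 -> L from 97
Insert 16: R from 13 -> L from 85

In-order: [5, 13, 16, 85, 92, 97]


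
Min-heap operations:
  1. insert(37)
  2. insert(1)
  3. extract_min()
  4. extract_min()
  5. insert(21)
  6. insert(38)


insert(37) -> [37]
insert(1) -> [1, 37]
extract_min()->1, [37]
extract_min()->37, []
insert(21) -> [21]
insert(38) -> [21, 38]

Final heap: [21, 38]


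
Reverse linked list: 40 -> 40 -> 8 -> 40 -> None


Step 1: curr=40, set curr.next=prev(None) | reversed so far: 40
Step 2: curr=40, set curr.next=prev(40) | reversed so far: 40 -> 40
Step 3: curr=8, set curr.next=prev(40) | reversed so far: 8 -> 40 -> 40
Step 4: curr=40, set curr.next=prev(8) | reversed so far: 40 -> 8 -> 40 -> 40

40 -> 8 -> 40 -> 40 -> None


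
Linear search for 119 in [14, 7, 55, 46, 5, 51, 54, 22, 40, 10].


i=0: 14!=119
i=1: 7!=119
i=2: 55!=119
i=3: 46!=119
i=4: 5!=119
i=5: 51!=119
i=6: 54!=119
i=7: 22!=119
i=8: 40!=119
i=9: 10!=119

Not found, 10 comps


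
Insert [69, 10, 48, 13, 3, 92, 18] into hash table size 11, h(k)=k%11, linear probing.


Insert 69: h=3 -> slot 3
Insert 10: h=10 -> slot 10
Insert 48: h=4 -> slot 4
Insert 13: h=2 -> slot 2
Insert 3: h=3, 2 probes -> slot 5
Insert 92: h=4, 2 probes -> slot 6
Insert 18: h=7 -> slot 7

Table: [None, None, 13, 69, 48, 3, 92, 18, None, None, 10]


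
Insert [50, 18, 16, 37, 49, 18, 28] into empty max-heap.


Insert 50: [50]
Insert 18: [50, 18]
Insert 16: [50, 18, 16]
Insert 37: [50, 37, 16, 18]
Insert 49: [50, 49, 16, 18, 37]
Insert 18: [50, 49, 18, 18, 37, 16]
Insert 28: [50, 49, 28, 18, 37, 16, 18]

Final heap: [50, 49, 28, 18, 37, 16, 18]


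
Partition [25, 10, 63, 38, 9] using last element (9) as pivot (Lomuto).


Pivot: 9
Place pivot at 0: [9, 10, 63, 38, 25]

Partitioned: [9, 10, 63, 38, 25]


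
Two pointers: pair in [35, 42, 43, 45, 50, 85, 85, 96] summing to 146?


lo=0(35)+hi=7(96)=131
lo=1(42)+hi=7(96)=138
lo=2(43)+hi=7(96)=139
lo=3(45)+hi=7(96)=141
lo=4(50)+hi=7(96)=146

Yes: 50+96=146


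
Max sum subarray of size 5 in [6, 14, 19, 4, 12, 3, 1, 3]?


[0:5]: 55
[1:6]: 52
[2:7]: 39
[3:8]: 23

Max: 55 at [0:5]


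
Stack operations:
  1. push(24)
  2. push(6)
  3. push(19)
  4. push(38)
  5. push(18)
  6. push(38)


push(24) -> [24]
push(6) -> [24, 6]
push(19) -> [24, 6, 19]
push(38) -> [24, 6, 19, 38]
push(18) -> [24, 6, 19, 38, 18]
push(38) -> [24, 6, 19, 38, 18, 38]

Final stack: [24, 6, 19, 38, 18, 38]


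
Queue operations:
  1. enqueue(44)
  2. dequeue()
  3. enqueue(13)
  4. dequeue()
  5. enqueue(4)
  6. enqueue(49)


enqueue(44) -> [44]
dequeue()->44, []
enqueue(13) -> [13]
dequeue()->13, []
enqueue(4) -> [4]
enqueue(49) -> [4, 49]

Final queue: [4, 49]


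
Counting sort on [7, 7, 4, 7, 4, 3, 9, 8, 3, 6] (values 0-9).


Input: [7, 7, 4, 7, 4, 3, 9, 8, 3, 6]
Counts: [0, 0, 0, 2, 2, 0, 1, 3, 1, 1]

Sorted: [3, 3, 4, 4, 6, 7, 7, 7, 8, 9]


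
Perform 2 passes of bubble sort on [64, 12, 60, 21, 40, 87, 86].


Initial: [64, 12, 60, 21, 40, 87, 86]
Pass 1: [12, 60, 21, 40, 64, 86, 87] (5 swaps)
Pass 2: [12, 21, 40, 60, 64, 86, 87] (2 swaps)

After 2 passes: [12, 21, 40, 60, 64, 86, 87]


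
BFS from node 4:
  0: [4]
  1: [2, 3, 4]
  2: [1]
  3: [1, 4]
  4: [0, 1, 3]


Visit 4, enqueue [0, 1, 3]
Visit 0, enqueue []
Visit 1, enqueue [2]
Visit 3, enqueue []
Visit 2, enqueue []

BFS order: [4, 0, 1, 3, 2]


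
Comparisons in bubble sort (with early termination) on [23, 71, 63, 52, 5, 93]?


Algorithm: bubble sort (with early termination)
Input: [23, 71, 63, 52, 5, 93]
Sorted: [5, 23, 52, 63, 71, 93]

15


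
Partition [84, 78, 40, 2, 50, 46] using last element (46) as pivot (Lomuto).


Pivot: 46
  40 <= 46: swap -> [40, 78, 84, 2, 50, 46]
  2 <= 46: swap -> [40, 2, 84, 78, 50, 46]
Place pivot at 2: [40, 2, 46, 78, 50, 84]

Partitioned: [40, 2, 46, 78, 50, 84]


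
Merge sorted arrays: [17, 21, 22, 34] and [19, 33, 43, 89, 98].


Take 17 from A
Take 19 from B
Take 21 from A
Take 22 from A
Take 33 from B
Take 34 from A

Merged: [17, 19, 21, 22, 33, 34, 43, 89, 98]


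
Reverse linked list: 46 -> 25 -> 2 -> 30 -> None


Step 1: curr=46, set curr.next=prev(None) | reversed so far: 46
Step 2: curr=25, set curr.next=prev(46) | reversed so far: 25 -> 46
Step 3: curr=2, set curr.next=prev(25) | reversed so far: 2 -> 25 -> 46
Step 4: curr=30, set curr.next=prev(2) | reversed so far: 30 -> 2 -> 25 -> 46

30 -> 2 -> 25 -> 46 -> None


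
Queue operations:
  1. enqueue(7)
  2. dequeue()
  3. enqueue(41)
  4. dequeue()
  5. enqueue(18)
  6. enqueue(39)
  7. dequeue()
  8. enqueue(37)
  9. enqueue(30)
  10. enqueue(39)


enqueue(7) -> [7]
dequeue()->7, []
enqueue(41) -> [41]
dequeue()->41, []
enqueue(18) -> [18]
enqueue(39) -> [18, 39]
dequeue()->18, [39]
enqueue(37) -> [39, 37]
enqueue(30) -> [39, 37, 30]
enqueue(39) -> [39, 37, 30, 39]

Final queue: [39, 37, 30, 39]


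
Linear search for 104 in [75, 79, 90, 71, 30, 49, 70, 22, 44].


i=0: 75!=104
i=1: 79!=104
i=2: 90!=104
i=3: 71!=104
i=4: 30!=104
i=5: 49!=104
i=6: 70!=104
i=7: 22!=104
i=8: 44!=104

Not found, 9 comps


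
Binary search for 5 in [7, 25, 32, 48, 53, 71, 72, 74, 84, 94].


Step 1: lo=0, hi=9, mid=4, val=53
Step 2: lo=0, hi=3, mid=1, val=25
Step 3: lo=0, hi=0, mid=0, val=7

Not found


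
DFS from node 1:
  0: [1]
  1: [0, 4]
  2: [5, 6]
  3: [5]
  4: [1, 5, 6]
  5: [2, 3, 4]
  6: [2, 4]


Visit 1, push [4, 0]
Visit 0, push []
Visit 4, push [6, 5]
Visit 5, push [3, 2]
Visit 2, push [6]
Visit 6, push []
Visit 3, push []

DFS order: [1, 0, 4, 5, 2, 6, 3]


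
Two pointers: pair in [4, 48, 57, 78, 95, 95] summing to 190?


lo=0(4)+hi=5(95)=99
lo=1(48)+hi=5(95)=143
lo=2(57)+hi=5(95)=152
lo=3(78)+hi=5(95)=173
lo=4(95)+hi=5(95)=190

Yes: 95+95=190


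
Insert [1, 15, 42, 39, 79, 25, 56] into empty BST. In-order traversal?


Insert 1: root
Insert 15: R from 1
Insert 42: R from 1 -> R from 15
Insert 39: R from 1 -> R from 15 -> L from 42
Insert 79: R from 1 -> R from 15 -> R from 42
Insert 25: R from 1 -> R from 15 -> L from 42 -> L from 39
Insert 56: R from 1 -> R from 15 -> R from 42 -> L from 79

In-order: [1, 15, 25, 39, 42, 56, 79]


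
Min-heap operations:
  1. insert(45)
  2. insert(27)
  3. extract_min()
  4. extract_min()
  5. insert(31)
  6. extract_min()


insert(45) -> [45]
insert(27) -> [27, 45]
extract_min()->27, [45]
extract_min()->45, []
insert(31) -> [31]
extract_min()->31, []

Final heap: []


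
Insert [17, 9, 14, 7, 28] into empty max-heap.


Insert 17: [17]
Insert 9: [17, 9]
Insert 14: [17, 9, 14]
Insert 7: [17, 9, 14, 7]
Insert 28: [28, 17, 14, 7, 9]

Final heap: [28, 17, 14, 7, 9]


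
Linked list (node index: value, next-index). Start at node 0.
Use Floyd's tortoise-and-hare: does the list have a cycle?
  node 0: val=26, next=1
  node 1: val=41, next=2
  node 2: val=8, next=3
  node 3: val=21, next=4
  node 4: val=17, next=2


Floyd's tortoise (slow, +1) and hare (fast, +2):
  init: slow=0, fast=0
  step 1: slow=1, fast=2
  step 2: slow=2, fast=4
  step 3: slow=3, fast=3
  slow == fast at node 3: cycle detected

Cycle: yes


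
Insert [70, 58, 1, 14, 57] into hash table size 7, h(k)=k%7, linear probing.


Insert 70: h=0 -> slot 0
Insert 58: h=2 -> slot 2
Insert 1: h=1 -> slot 1
Insert 14: h=0, 3 probes -> slot 3
Insert 57: h=1, 3 probes -> slot 4

Table: [70, 1, 58, 14, 57, None, None]


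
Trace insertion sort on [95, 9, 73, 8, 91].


Initial: [95, 9, 73, 8, 91]
Insert 9: [9, 95, 73, 8, 91]
Insert 73: [9, 73, 95, 8, 91]
Insert 8: [8, 9, 73, 95, 91]
Insert 91: [8, 9, 73, 91, 95]

Sorted: [8, 9, 73, 91, 95]


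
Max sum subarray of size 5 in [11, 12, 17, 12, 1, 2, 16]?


[0:5]: 53
[1:6]: 44
[2:7]: 48

Max: 53 at [0:5]


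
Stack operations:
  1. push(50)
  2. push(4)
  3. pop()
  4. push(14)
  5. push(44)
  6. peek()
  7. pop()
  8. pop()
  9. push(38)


push(50) -> [50]
push(4) -> [50, 4]
pop()->4, [50]
push(14) -> [50, 14]
push(44) -> [50, 14, 44]
peek()->44
pop()->44, [50, 14]
pop()->14, [50]
push(38) -> [50, 38]

Final stack: [50, 38]


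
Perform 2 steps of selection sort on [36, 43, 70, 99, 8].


Initial: [36, 43, 70, 99, 8]
Step 1: min=8 at 4
  Swap: [8, 43, 70, 99, 36]
Step 2: min=36 at 4
  Swap: [8, 36, 70, 99, 43]

After 2 steps: [8, 36, 70, 99, 43]


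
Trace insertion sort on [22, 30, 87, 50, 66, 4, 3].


Initial: [22, 30, 87, 50, 66, 4, 3]
Insert 30: [22, 30, 87, 50, 66, 4, 3]
Insert 87: [22, 30, 87, 50, 66, 4, 3]
Insert 50: [22, 30, 50, 87, 66, 4, 3]
Insert 66: [22, 30, 50, 66, 87, 4, 3]
Insert 4: [4, 22, 30, 50, 66, 87, 3]
Insert 3: [3, 4, 22, 30, 50, 66, 87]

Sorted: [3, 4, 22, 30, 50, 66, 87]


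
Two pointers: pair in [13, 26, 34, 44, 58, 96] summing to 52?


lo=0(13)+hi=5(96)=109
lo=0(13)+hi=4(58)=71
lo=0(13)+hi=3(44)=57
lo=0(13)+hi=2(34)=47
lo=1(26)+hi=2(34)=60

No pair found


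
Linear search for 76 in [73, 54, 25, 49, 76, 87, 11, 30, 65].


i=0: 73!=76
i=1: 54!=76
i=2: 25!=76
i=3: 49!=76
i=4: 76==76 found!

Found at 4, 5 comps


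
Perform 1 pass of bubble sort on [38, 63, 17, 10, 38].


Initial: [38, 63, 17, 10, 38]
Pass 1: [38, 17, 10, 38, 63] (3 swaps)

After 1 pass: [38, 17, 10, 38, 63]


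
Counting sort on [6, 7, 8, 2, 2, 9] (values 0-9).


Input: [6, 7, 8, 2, 2, 9]
Counts: [0, 0, 2, 0, 0, 0, 1, 1, 1, 1]

Sorted: [2, 2, 6, 7, 8, 9]


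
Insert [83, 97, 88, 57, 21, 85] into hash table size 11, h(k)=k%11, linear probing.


Insert 83: h=6 -> slot 6
Insert 97: h=9 -> slot 9
Insert 88: h=0 -> slot 0
Insert 57: h=2 -> slot 2
Insert 21: h=10 -> slot 10
Insert 85: h=8 -> slot 8

Table: [88, None, 57, None, None, None, 83, None, 85, 97, 21]


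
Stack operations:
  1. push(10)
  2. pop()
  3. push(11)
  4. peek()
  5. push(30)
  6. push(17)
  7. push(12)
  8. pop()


push(10) -> [10]
pop()->10, []
push(11) -> [11]
peek()->11
push(30) -> [11, 30]
push(17) -> [11, 30, 17]
push(12) -> [11, 30, 17, 12]
pop()->12, [11, 30, 17]

Final stack: [11, 30, 17]


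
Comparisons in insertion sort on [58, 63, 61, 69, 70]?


Algorithm: insertion sort
Input: [58, 63, 61, 69, 70]
Sorted: [58, 61, 63, 69, 70]

5


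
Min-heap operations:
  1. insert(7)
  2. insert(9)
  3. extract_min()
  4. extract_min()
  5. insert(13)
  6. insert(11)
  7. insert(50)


insert(7) -> [7]
insert(9) -> [7, 9]
extract_min()->7, [9]
extract_min()->9, []
insert(13) -> [13]
insert(11) -> [11, 13]
insert(50) -> [11, 13, 50]

Final heap: [11, 13, 50]


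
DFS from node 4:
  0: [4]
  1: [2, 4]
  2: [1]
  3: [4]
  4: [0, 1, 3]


Visit 4, push [3, 1, 0]
Visit 0, push []
Visit 1, push [2]
Visit 2, push []
Visit 3, push []

DFS order: [4, 0, 1, 2, 3]


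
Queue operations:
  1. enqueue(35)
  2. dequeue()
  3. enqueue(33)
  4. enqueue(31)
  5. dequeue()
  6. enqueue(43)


enqueue(35) -> [35]
dequeue()->35, []
enqueue(33) -> [33]
enqueue(31) -> [33, 31]
dequeue()->33, [31]
enqueue(43) -> [31, 43]

Final queue: [31, 43]


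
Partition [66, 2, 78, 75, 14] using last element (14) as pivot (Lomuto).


Pivot: 14
  2 <= 14: swap -> [2, 66, 78, 75, 14]
Place pivot at 1: [2, 14, 78, 75, 66]

Partitioned: [2, 14, 78, 75, 66]


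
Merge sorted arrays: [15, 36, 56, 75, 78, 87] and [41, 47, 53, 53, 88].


Take 15 from A
Take 36 from A
Take 41 from B
Take 47 from B
Take 53 from B
Take 53 from B
Take 56 from A
Take 75 from A
Take 78 from A
Take 87 from A

Merged: [15, 36, 41, 47, 53, 53, 56, 75, 78, 87, 88]


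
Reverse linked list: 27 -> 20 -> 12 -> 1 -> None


Step 1: curr=27, set curr.next=prev(None) | reversed so far: 27
Step 2: curr=20, set curr.next=prev(27) | reversed so far: 20 -> 27
Step 3: curr=12, set curr.next=prev(20) | reversed so far: 12 -> 20 -> 27
Step 4: curr=1, set curr.next=prev(12) | reversed so far: 1 -> 12 -> 20 -> 27

1 -> 12 -> 20 -> 27 -> None


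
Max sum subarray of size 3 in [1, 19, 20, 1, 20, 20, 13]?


[0:3]: 40
[1:4]: 40
[2:5]: 41
[3:6]: 41
[4:7]: 53

Max: 53 at [4:7]


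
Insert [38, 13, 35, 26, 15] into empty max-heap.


Insert 38: [38]
Insert 13: [38, 13]
Insert 35: [38, 13, 35]
Insert 26: [38, 26, 35, 13]
Insert 15: [38, 26, 35, 13, 15]

Final heap: [38, 26, 35, 13, 15]


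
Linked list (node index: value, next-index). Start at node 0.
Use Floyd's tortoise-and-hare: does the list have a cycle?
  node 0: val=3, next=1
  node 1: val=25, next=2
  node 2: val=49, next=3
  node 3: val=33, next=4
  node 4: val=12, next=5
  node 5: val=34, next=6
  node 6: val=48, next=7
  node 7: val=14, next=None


Floyd's tortoise (slow, +1) and hare (fast, +2):
  init: slow=0, fast=0
  step 1: slow=1, fast=2
  step 2: slow=2, fast=4
  step 3: slow=3, fast=6
  step 4: fast 6->7->None, no cycle

Cycle: no


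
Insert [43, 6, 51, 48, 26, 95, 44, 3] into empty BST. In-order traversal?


Insert 43: root
Insert 6: L from 43
Insert 51: R from 43
Insert 48: R from 43 -> L from 51
Insert 26: L from 43 -> R from 6
Insert 95: R from 43 -> R from 51
Insert 44: R from 43 -> L from 51 -> L from 48
Insert 3: L from 43 -> L from 6

In-order: [3, 6, 26, 43, 44, 48, 51, 95]


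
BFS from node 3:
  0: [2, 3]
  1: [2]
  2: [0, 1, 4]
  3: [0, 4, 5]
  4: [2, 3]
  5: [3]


Visit 3, enqueue [0, 4, 5]
Visit 0, enqueue [2]
Visit 4, enqueue []
Visit 5, enqueue []
Visit 2, enqueue [1]
Visit 1, enqueue []

BFS order: [3, 0, 4, 5, 2, 1]


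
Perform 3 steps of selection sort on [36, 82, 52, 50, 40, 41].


Initial: [36, 82, 52, 50, 40, 41]
Step 1: min=36 at 0
  Swap: [36, 82, 52, 50, 40, 41]
Step 2: min=40 at 4
  Swap: [36, 40, 52, 50, 82, 41]
Step 3: min=41 at 5
  Swap: [36, 40, 41, 50, 82, 52]

After 3 steps: [36, 40, 41, 50, 82, 52]


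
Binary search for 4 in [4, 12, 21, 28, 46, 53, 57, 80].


Step 1: lo=0, hi=7, mid=3, val=28
Step 2: lo=0, hi=2, mid=1, val=12
Step 3: lo=0, hi=0, mid=0, val=4

Found at index 0


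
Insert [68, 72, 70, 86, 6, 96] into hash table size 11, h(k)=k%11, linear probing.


Insert 68: h=2 -> slot 2
Insert 72: h=6 -> slot 6
Insert 70: h=4 -> slot 4
Insert 86: h=9 -> slot 9
Insert 6: h=6, 1 probes -> slot 7
Insert 96: h=8 -> slot 8

Table: [None, None, 68, None, 70, None, 72, 6, 96, 86, None]


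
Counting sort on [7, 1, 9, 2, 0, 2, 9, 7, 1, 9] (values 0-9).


Input: [7, 1, 9, 2, 0, 2, 9, 7, 1, 9]
Counts: [1, 2, 2, 0, 0, 0, 0, 2, 0, 3]

Sorted: [0, 1, 1, 2, 2, 7, 7, 9, 9, 9]


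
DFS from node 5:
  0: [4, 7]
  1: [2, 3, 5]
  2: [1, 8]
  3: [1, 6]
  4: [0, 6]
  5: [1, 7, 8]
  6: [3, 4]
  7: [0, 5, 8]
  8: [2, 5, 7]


Visit 5, push [8, 7, 1]
Visit 1, push [3, 2]
Visit 2, push [8]
Visit 8, push [7]
Visit 7, push [0]
Visit 0, push [4]
Visit 4, push [6]
Visit 6, push [3]
Visit 3, push []

DFS order: [5, 1, 2, 8, 7, 0, 4, 6, 3]


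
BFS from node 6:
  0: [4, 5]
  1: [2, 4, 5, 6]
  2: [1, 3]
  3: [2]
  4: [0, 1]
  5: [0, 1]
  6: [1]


Visit 6, enqueue [1]
Visit 1, enqueue [2, 4, 5]
Visit 2, enqueue [3]
Visit 4, enqueue [0]
Visit 5, enqueue []
Visit 3, enqueue []
Visit 0, enqueue []

BFS order: [6, 1, 2, 4, 5, 3, 0]


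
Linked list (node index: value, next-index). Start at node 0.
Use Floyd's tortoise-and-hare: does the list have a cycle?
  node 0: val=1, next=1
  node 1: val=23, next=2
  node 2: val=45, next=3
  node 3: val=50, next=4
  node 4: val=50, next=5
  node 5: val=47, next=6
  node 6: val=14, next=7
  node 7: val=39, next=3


Floyd's tortoise (slow, +1) and hare (fast, +2):
  init: slow=0, fast=0
  step 1: slow=1, fast=2
  step 2: slow=2, fast=4
  step 3: slow=3, fast=6
  step 4: slow=4, fast=3
  step 5: slow=5, fast=5
  slow == fast at node 5: cycle detected

Cycle: yes


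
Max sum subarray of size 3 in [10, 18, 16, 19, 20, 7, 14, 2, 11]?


[0:3]: 44
[1:4]: 53
[2:5]: 55
[3:6]: 46
[4:7]: 41
[5:8]: 23
[6:9]: 27

Max: 55 at [2:5]


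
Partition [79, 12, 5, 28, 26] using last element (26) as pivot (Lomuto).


Pivot: 26
  12 <= 26: swap -> [12, 79, 5, 28, 26]
  5 <= 26: swap -> [12, 5, 79, 28, 26]
Place pivot at 2: [12, 5, 26, 28, 79]

Partitioned: [12, 5, 26, 28, 79]


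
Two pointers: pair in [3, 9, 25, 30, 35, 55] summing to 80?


lo=0(3)+hi=5(55)=58
lo=1(9)+hi=5(55)=64
lo=2(25)+hi=5(55)=80

Yes: 25+55=80


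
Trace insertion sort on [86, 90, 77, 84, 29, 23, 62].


Initial: [86, 90, 77, 84, 29, 23, 62]
Insert 90: [86, 90, 77, 84, 29, 23, 62]
Insert 77: [77, 86, 90, 84, 29, 23, 62]
Insert 84: [77, 84, 86, 90, 29, 23, 62]
Insert 29: [29, 77, 84, 86, 90, 23, 62]
Insert 23: [23, 29, 77, 84, 86, 90, 62]
Insert 62: [23, 29, 62, 77, 84, 86, 90]

Sorted: [23, 29, 62, 77, 84, 86, 90]


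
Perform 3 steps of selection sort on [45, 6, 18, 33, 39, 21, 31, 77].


Initial: [45, 6, 18, 33, 39, 21, 31, 77]
Step 1: min=6 at 1
  Swap: [6, 45, 18, 33, 39, 21, 31, 77]
Step 2: min=18 at 2
  Swap: [6, 18, 45, 33, 39, 21, 31, 77]
Step 3: min=21 at 5
  Swap: [6, 18, 21, 33, 39, 45, 31, 77]

After 3 steps: [6, 18, 21, 33, 39, 45, 31, 77]


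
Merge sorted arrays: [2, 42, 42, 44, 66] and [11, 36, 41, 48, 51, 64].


Take 2 from A
Take 11 from B
Take 36 from B
Take 41 from B
Take 42 from A
Take 42 from A
Take 44 from A
Take 48 from B
Take 51 from B
Take 64 from B

Merged: [2, 11, 36, 41, 42, 42, 44, 48, 51, 64, 66]


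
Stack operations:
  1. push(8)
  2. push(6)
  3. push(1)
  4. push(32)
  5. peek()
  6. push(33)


push(8) -> [8]
push(6) -> [8, 6]
push(1) -> [8, 6, 1]
push(32) -> [8, 6, 1, 32]
peek()->32
push(33) -> [8, 6, 1, 32, 33]

Final stack: [8, 6, 1, 32, 33]


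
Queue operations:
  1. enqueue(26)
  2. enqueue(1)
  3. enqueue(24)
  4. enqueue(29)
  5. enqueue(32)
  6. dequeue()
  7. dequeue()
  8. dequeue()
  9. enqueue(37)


enqueue(26) -> [26]
enqueue(1) -> [26, 1]
enqueue(24) -> [26, 1, 24]
enqueue(29) -> [26, 1, 24, 29]
enqueue(32) -> [26, 1, 24, 29, 32]
dequeue()->26, [1, 24, 29, 32]
dequeue()->1, [24, 29, 32]
dequeue()->24, [29, 32]
enqueue(37) -> [29, 32, 37]

Final queue: [29, 32, 37]


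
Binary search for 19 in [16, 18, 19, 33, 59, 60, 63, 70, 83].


Step 1: lo=0, hi=8, mid=4, val=59
Step 2: lo=0, hi=3, mid=1, val=18
Step 3: lo=2, hi=3, mid=2, val=19

Found at index 2


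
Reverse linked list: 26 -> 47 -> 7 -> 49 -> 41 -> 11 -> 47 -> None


Step 1: curr=26, set curr.next=prev(None) | reversed so far: 26
Step 2: curr=47, set curr.next=prev(26) | reversed so far: 47 -> 26
Step 3: curr=7, set curr.next=prev(47) | reversed so far: 7 -> 47 -> 26
Step 4: curr=49, set curr.next=prev(7) | reversed so far: 49 -> 7 -> 47 -> 26
Step 5: curr=41, set curr.next=prev(49) | reversed so far: 41 -> 49 -> 7 -> 47 -> 26
Step 6: curr=11, set curr.next=prev(41) | reversed so far: 11 -> 41 -> 49 -> 7 -> 47 -> 26
Step 7: curr=47, set curr.next=prev(11) | reversed so far: 47 -> 11 -> 41 -> 49 -> 7 -> 47 -> 26

47 -> 11 -> 41 -> 49 -> 7 -> 47 -> 26 -> None


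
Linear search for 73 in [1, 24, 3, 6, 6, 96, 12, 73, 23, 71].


i=0: 1!=73
i=1: 24!=73
i=2: 3!=73
i=3: 6!=73
i=4: 6!=73
i=5: 96!=73
i=6: 12!=73
i=7: 73==73 found!

Found at 7, 8 comps


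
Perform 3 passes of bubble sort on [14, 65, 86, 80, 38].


Initial: [14, 65, 86, 80, 38]
Pass 1: [14, 65, 80, 38, 86] (2 swaps)
Pass 2: [14, 65, 38, 80, 86] (1 swaps)
Pass 3: [14, 38, 65, 80, 86] (1 swaps)

After 3 passes: [14, 38, 65, 80, 86]


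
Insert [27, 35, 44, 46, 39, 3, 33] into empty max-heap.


Insert 27: [27]
Insert 35: [35, 27]
Insert 44: [44, 27, 35]
Insert 46: [46, 44, 35, 27]
Insert 39: [46, 44, 35, 27, 39]
Insert 3: [46, 44, 35, 27, 39, 3]
Insert 33: [46, 44, 35, 27, 39, 3, 33]

Final heap: [46, 44, 35, 27, 39, 3, 33]


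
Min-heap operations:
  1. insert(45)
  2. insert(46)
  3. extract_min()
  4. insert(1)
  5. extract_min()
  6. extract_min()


insert(45) -> [45]
insert(46) -> [45, 46]
extract_min()->45, [46]
insert(1) -> [1, 46]
extract_min()->1, [46]
extract_min()->46, []

Final heap: []


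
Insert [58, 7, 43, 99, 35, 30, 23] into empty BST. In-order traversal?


Insert 58: root
Insert 7: L from 58
Insert 43: L from 58 -> R from 7
Insert 99: R from 58
Insert 35: L from 58 -> R from 7 -> L from 43
Insert 30: L from 58 -> R from 7 -> L from 43 -> L from 35
Insert 23: L from 58 -> R from 7 -> L from 43 -> L from 35 -> L from 30

In-order: [7, 23, 30, 35, 43, 58, 99]


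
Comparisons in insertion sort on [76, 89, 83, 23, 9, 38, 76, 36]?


Algorithm: insertion sort
Input: [76, 89, 83, 23, 9, 38, 76, 36]
Sorted: [9, 23, 36, 38, 76, 76, 83, 89]

23


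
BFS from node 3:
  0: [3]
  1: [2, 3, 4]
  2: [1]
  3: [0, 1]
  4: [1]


Visit 3, enqueue [0, 1]
Visit 0, enqueue []
Visit 1, enqueue [2, 4]
Visit 2, enqueue []
Visit 4, enqueue []

BFS order: [3, 0, 1, 2, 4]


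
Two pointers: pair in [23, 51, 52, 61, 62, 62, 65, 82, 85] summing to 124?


lo=0(23)+hi=8(85)=108
lo=1(51)+hi=8(85)=136
lo=1(51)+hi=7(82)=133
lo=1(51)+hi=6(65)=116
lo=2(52)+hi=6(65)=117
lo=3(61)+hi=6(65)=126
lo=3(61)+hi=5(62)=123
lo=4(62)+hi=5(62)=124

Yes: 62+62=124


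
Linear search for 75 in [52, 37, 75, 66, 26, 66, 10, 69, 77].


i=0: 52!=75
i=1: 37!=75
i=2: 75==75 found!

Found at 2, 3 comps


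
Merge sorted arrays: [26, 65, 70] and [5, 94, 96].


Take 5 from B
Take 26 from A
Take 65 from A
Take 70 from A

Merged: [5, 26, 65, 70, 94, 96]


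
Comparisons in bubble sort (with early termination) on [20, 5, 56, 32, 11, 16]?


Algorithm: bubble sort (with early termination)
Input: [20, 5, 56, 32, 11, 16]
Sorted: [5, 11, 16, 20, 32, 56]

14


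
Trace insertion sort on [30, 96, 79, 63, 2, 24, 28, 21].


Initial: [30, 96, 79, 63, 2, 24, 28, 21]
Insert 96: [30, 96, 79, 63, 2, 24, 28, 21]
Insert 79: [30, 79, 96, 63, 2, 24, 28, 21]
Insert 63: [30, 63, 79, 96, 2, 24, 28, 21]
Insert 2: [2, 30, 63, 79, 96, 24, 28, 21]
Insert 24: [2, 24, 30, 63, 79, 96, 28, 21]
Insert 28: [2, 24, 28, 30, 63, 79, 96, 21]
Insert 21: [2, 21, 24, 28, 30, 63, 79, 96]

Sorted: [2, 21, 24, 28, 30, 63, 79, 96]


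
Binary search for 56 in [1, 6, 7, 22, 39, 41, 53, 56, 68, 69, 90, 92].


Step 1: lo=0, hi=11, mid=5, val=41
Step 2: lo=6, hi=11, mid=8, val=68
Step 3: lo=6, hi=7, mid=6, val=53
Step 4: lo=7, hi=7, mid=7, val=56

Found at index 7


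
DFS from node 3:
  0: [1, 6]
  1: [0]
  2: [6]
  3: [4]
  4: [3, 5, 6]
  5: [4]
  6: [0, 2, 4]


Visit 3, push [4]
Visit 4, push [6, 5]
Visit 5, push []
Visit 6, push [2, 0]
Visit 0, push [1]
Visit 1, push []
Visit 2, push []

DFS order: [3, 4, 5, 6, 0, 1, 2]


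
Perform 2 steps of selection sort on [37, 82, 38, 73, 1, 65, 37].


Initial: [37, 82, 38, 73, 1, 65, 37]
Step 1: min=1 at 4
  Swap: [1, 82, 38, 73, 37, 65, 37]
Step 2: min=37 at 4
  Swap: [1, 37, 38, 73, 82, 65, 37]

After 2 steps: [1, 37, 38, 73, 82, 65, 37]


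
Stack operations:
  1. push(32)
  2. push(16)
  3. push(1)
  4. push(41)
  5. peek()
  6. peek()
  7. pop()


push(32) -> [32]
push(16) -> [32, 16]
push(1) -> [32, 16, 1]
push(41) -> [32, 16, 1, 41]
peek()->41
peek()->41
pop()->41, [32, 16, 1]

Final stack: [32, 16, 1]


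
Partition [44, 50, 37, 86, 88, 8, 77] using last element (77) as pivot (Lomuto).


Pivot: 77
  44 <= 77: advance i (no swap)
  50 <= 77: advance i (no swap)
  37 <= 77: advance i (no swap)
  8 <= 77: swap -> [44, 50, 37, 8, 88, 86, 77]
Place pivot at 4: [44, 50, 37, 8, 77, 86, 88]

Partitioned: [44, 50, 37, 8, 77, 86, 88]


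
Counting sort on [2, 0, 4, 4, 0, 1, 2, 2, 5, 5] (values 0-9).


Input: [2, 0, 4, 4, 0, 1, 2, 2, 5, 5]
Counts: [2, 1, 3, 0, 2, 2, 0, 0, 0, 0]

Sorted: [0, 0, 1, 2, 2, 2, 4, 4, 5, 5]


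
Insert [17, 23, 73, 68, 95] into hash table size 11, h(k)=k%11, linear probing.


Insert 17: h=6 -> slot 6
Insert 23: h=1 -> slot 1
Insert 73: h=7 -> slot 7
Insert 68: h=2 -> slot 2
Insert 95: h=7, 1 probes -> slot 8

Table: [None, 23, 68, None, None, None, 17, 73, 95, None, None]


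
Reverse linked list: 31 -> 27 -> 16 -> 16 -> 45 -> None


Step 1: curr=31, set curr.next=prev(None) | reversed so far: 31
Step 2: curr=27, set curr.next=prev(31) | reversed so far: 27 -> 31
Step 3: curr=16, set curr.next=prev(27) | reversed so far: 16 -> 27 -> 31
Step 4: curr=16, set curr.next=prev(16) | reversed so far: 16 -> 16 -> 27 -> 31
Step 5: curr=45, set curr.next=prev(16) | reversed so far: 45 -> 16 -> 16 -> 27 -> 31

45 -> 16 -> 16 -> 27 -> 31 -> None


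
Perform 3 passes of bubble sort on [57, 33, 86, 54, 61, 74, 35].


Initial: [57, 33, 86, 54, 61, 74, 35]
Pass 1: [33, 57, 54, 61, 74, 35, 86] (5 swaps)
Pass 2: [33, 54, 57, 61, 35, 74, 86] (2 swaps)
Pass 3: [33, 54, 57, 35, 61, 74, 86] (1 swaps)

After 3 passes: [33, 54, 57, 35, 61, 74, 86]


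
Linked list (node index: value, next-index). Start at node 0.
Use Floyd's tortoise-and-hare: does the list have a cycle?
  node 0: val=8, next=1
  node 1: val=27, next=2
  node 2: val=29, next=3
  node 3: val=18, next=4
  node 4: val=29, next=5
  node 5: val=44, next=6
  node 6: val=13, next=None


Floyd's tortoise (slow, +1) and hare (fast, +2):
  init: slow=0, fast=0
  step 1: slow=1, fast=2
  step 2: slow=2, fast=4
  step 3: slow=3, fast=6
  step 4: fast -> None, no cycle

Cycle: no


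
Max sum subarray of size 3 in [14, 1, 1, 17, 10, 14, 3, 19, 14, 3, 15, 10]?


[0:3]: 16
[1:4]: 19
[2:5]: 28
[3:6]: 41
[4:7]: 27
[5:8]: 36
[6:9]: 36
[7:10]: 36
[8:11]: 32
[9:12]: 28

Max: 41 at [3:6]


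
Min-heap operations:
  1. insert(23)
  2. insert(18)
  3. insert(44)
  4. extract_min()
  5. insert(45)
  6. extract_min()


insert(23) -> [23]
insert(18) -> [18, 23]
insert(44) -> [18, 23, 44]
extract_min()->18, [23, 44]
insert(45) -> [23, 44, 45]
extract_min()->23, [44, 45]

Final heap: [44, 45]


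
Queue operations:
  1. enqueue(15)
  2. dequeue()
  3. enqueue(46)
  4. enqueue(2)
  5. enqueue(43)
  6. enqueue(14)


enqueue(15) -> [15]
dequeue()->15, []
enqueue(46) -> [46]
enqueue(2) -> [46, 2]
enqueue(43) -> [46, 2, 43]
enqueue(14) -> [46, 2, 43, 14]

Final queue: [46, 2, 43, 14]


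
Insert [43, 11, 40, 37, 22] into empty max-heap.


Insert 43: [43]
Insert 11: [43, 11]
Insert 40: [43, 11, 40]
Insert 37: [43, 37, 40, 11]
Insert 22: [43, 37, 40, 11, 22]

Final heap: [43, 37, 40, 11, 22]


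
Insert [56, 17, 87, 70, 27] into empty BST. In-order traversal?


Insert 56: root
Insert 17: L from 56
Insert 87: R from 56
Insert 70: R from 56 -> L from 87
Insert 27: L from 56 -> R from 17

In-order: [17, 27, 56, 70, 87]


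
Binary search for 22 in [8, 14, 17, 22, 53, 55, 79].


Step 1: lo=0, hi=6, mid=3, val=22

Found at index 3


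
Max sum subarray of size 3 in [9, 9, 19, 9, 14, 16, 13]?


[0:3]: 37
[1:4]: 37
[2:5]: 42
[3:6]: 39
[4:7]: 43

Max: 43 at [4:7]


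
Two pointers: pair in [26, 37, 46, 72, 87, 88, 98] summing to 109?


lo=0(26)+hi=6(98)=124
lo=0(26)+hi=5(88)=114
lo=0(26)+hi=4(87)=113
lo=0(26)+hi=3(72)=98
lo=1(37)+hi=3(72)=109

Yes: 37+72=109


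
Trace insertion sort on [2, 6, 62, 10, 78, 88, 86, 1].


Initial: [2, 6, 62, 10, 78, 88, 86, 1]
Insert 6: [2, 6, 62, 10, 78, 88, 86, 1]
Insert 62: [2, 6, 62, 10, 78, 88, 86, 1]
Insert 10: [2, 6, 10, 62, 78, 88, 86, 1]
Insert 78: [2, 6, 10, 62, 78, 88, 86, 1]
Insert 88: [2, 6, 10, 62, 78, 88, 86, 1]
Insert 86: [2, 6, 10, 62, 78, 86, 88, 1]
Insert 1: [1, 2, 6, 10, 62, 78, 86, 88]

Sorted: [1, 2, 6, 10, 62, 78, 86, 88]


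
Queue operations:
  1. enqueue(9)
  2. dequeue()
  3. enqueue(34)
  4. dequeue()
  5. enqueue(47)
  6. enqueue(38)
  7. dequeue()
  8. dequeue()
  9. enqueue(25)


enqueue(9) -> [9]
dequeue()->9, []
enqueue(34) -> [34]
dequeue()->34, []
enqueue(47) -> [47]
enqueue(38) -> [47, 38]
dequeue()->47, [38]
dequeue()->38, []
enqueue(25) -> [25]

Final queue: [25]


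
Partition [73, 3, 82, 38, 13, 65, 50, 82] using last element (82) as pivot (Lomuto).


Pivot: 82
  73 <= 82: advance i (no swap)
  3 <= 82: advance i (no swap)
  82 <= 82: advance i (no swap)
  38 <= 82: advance i (no swap)
  13 <= 82: advance i (no swap)
  65 <= 82: advance i (no swap)
  50 <= 82: advance i (no swap)
Place pivot at 7: [73, 3, 82, 38, 13, 65, 50, 82]

Partitioned: [73, 3, 82, 38, 13, 65, 50, 82]


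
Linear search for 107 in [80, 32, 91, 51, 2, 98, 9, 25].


i=0: 80!=107
i=1: 32!=107
i=2: 91!=107
i=3: 51!=107
i=4: 2!=107
i=5: 98!=107
i=6: 9!=107
i=7: 25!=107

Not found, 8 comps


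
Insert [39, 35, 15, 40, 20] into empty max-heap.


Insert 39: [39]
Insert 35: [39, 35]
Insert 15: [39, 35, 15]
Insert 40: [40, 39, 15, 35]
Insert 20: [40, 39, 15, 35, 20]

Final heap: [40, 39, 15, 35, 20]


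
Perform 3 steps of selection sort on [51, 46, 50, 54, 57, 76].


Initial: [51, 46, 50, 54, 57, 76]
Step 1: min=46 at 1
  Swap: [46, 51, 50, 54, 57, 76]
Step 2: min=50 at 2
  Swap: [46, 50, 51, 54, 57, 76]
Step 3: min=51 at 2
  Swap: [46, 50, 51, 54, 57, 76]

After 3 steps: [46, 50, 51, 54, 57, 76]


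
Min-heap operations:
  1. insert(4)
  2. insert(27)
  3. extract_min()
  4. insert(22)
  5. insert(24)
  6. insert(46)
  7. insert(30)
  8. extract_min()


insert(4) -> [4]
insert(27) -> [4, 27]
extract_min()->4, [27]
insert(22) -> [22, 27]
insert(24) -> [22, 27, 24]
insert(46) -> [22, 27, 24, 46]
insert(30) -> [22, 27, 24, 46, 30]
extract_min()->22, [24, 27, 30, 46]

Final heap: [24, 27, 30, 46]


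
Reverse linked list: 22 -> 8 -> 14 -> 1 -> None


Step 1: curr=22, set curr.next=prev(None) | reversed so far: 22
Step 2: curr=8, set curr.next=prev(22) | reversed so far: 8 -> 22
Step 3: curr=14, set curr.next=prev(8) | reversed so far: 14 -> 8 -> 22
Step 4: curr=1, set curr.next=prev(14) | reversed so far: 1 -> 14 -> 8 -> 22

1 -> 14 -> 8 -> 22 -> None


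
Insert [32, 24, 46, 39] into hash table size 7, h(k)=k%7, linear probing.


Insert 32: h=4 -> slot 4
Insert 24: h=3 -> slot 3
Insert 46: h=4, 1 probes -> slot 5
Insert 39: h=4, 2 probes -> slot 6

Table: [None, None, None, 24, 32, 46, 39]


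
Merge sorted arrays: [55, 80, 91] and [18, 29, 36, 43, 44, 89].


Take 18 from B
Take 29 from B
Take 36 from B
Take 43 from B
Take 44 from B
Take 55 from A
Take 80 from A
Take 89 from B

Merged: [18, 29, 36, 43, 44, 55, 80, 89, 91]


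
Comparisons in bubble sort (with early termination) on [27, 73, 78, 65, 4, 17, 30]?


Algorithm: bubble sort (with early termination)
Input: [27, 73, 78, 65, 4, 17, 30]
Sorted: [4, 17, 27, 30, 65, 73, 78]

20


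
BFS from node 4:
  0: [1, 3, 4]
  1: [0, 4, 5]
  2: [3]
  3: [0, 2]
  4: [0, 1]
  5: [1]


Visit 4, enqueue [0, 1]
Visit 0, enqueue [3]
Visit 1, enqueue [5]
Visit 3, enqueue [2]
Visit 5, enqueue []
Visit 2, enqueue []

BFS order: [4, 0, 1, 3, 5, 2]


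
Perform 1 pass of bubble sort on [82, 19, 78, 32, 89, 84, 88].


Initial: [82, 19, 78, 32, 89, 84, 88]
Pass 1: [19, 78, 32, 82, 84, 88, 89] (5 swaps)

After 1 pass: [19, 78, 32, 82, 84, 88, 89]


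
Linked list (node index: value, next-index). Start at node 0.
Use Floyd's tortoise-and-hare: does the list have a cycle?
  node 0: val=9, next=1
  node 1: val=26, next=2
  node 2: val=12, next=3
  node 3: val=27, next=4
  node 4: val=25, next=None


Floyd's tortoise (slow, +1) and hare (fast, +2):
  init: slow=0, fast=0
  step 1: slow=1, fast=2
  step 2: slow=2, fast=4
  step 3: fast -> None, no cycle

Cycle: no


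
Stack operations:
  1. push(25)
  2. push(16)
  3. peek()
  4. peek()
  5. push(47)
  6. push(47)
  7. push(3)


push(25) -> [25]
push(16) -> [25, 16]
peek()->16
peek()->16
push(47) -> [25, 16, 47]
push(47) -> [25, 16, 47, 47]
push(3) -> [25, 16, 47, 47, 3]

Final stack: [25, 16, 47, 47, 3]


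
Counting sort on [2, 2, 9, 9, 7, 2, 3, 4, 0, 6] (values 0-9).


Input: [2, 2, 9, 9, 7, 2, 3, 4, 0, 6]
Counts: [1, 0, 3, 1, 1, 0, 1, 1, 0, 2]

Sorted: [0, 2, 2, 2, 3, 4, 6, 7, 9, 9]


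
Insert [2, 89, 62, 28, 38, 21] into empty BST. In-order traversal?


Insert 2: root
Insert 89: R from 2
Insert 62: R from 2 -> L from 89
Insert 28: R from 2 -> L from 89 -> L from 62
Insert 38: R from 2 -> L from 89 -> L from 62 -> R from 28
Insert 21: R from 2 -> L from 89 -> L from 62 -> L from 28

In-order: [2, 21, 28, 38, 62, 89]


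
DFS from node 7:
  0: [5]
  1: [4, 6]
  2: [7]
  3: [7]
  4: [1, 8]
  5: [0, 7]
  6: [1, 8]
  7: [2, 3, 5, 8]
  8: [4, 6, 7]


Visit 7, push [8, 5, 3, 2]
Visit 2, push []
Visit 3, push []
Visit 5, push [0]
Visit 0, push []
Visit 8, push [6, 4]
Visit 4, push [1]
Visit 1, push [6]
Visit 6, push []

DFS order: [7, 2, 3, 5, 0, 8, 4, 1, 6]


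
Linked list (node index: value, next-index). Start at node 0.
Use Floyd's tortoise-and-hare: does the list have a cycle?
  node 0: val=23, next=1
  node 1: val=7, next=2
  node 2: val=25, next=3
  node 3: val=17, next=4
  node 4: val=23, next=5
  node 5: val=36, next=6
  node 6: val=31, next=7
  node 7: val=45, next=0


Floyd's tortoise (slow, +1) and hare (fast, +2):
  init: slow=0, fast=0
  step 1: slow=1, fast=2
  step 2: slow=2, fast=4
  step 3: slow=3, fast=6
  step 4: slow=4, fast=0
  step 5: slow=5, fast=2
  step 6: slow=6, fast=4
  step 7: slow=7, fast=6
  step 8: slow=0, fast=0
  slow == fast at node 0: cycle detected

Cycle: yes


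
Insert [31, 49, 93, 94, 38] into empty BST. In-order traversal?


Insert 31: root
Insert 49: R from 31
Insert 93: R from 31 -> R from 49
Insert 94: R from 31 -> R from 49 -> R from 93
Insert 38: R from 31 -> L from 49

In-order: [31, 38, 49, 93, 94]


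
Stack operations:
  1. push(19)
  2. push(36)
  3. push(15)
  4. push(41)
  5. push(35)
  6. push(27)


push(19) -> [19]
push(36) -> [19, 36]
push(15) -> [19, 36, 15]
push(41) -> [19, 36, 15, 41]
push(35) -> [19, 36, 15, 41, 35]
push(27) -> [19, 36, 15, 41, 35, 27]

Final stack: [19, 36, 15, 41, 35, 27]


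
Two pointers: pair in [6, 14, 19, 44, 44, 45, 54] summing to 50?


lo=0(6)+hi=6(54)=60
lo=0(6)+hi=5(45)=51
lo=0(6)+hi=4(44)=50

Yes: 6+44=50


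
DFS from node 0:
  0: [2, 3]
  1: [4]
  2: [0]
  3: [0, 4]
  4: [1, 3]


Visit 0, push [3, 2]
Visit 2, push []
Visit 3, push [4]
Visit 4, push [1]
Visit 1, push []

DFS order: [0, 2, 3, 4, 1]


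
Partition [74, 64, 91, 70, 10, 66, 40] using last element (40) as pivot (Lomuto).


Pivot: 40
  10 <= 40: swap -> [10, 64, 91, 70, 74, 66, 40]
Place pivot at 1: [10, 40, 91, 70, 74, 66, 64]

Partitioned: [10, 40, 91, 70, 74, 66, 64]


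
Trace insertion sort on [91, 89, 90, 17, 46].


Initial: [91, 89, 90, 17, 46]
Insert 89: [89, 91, 90, 17, 46]
Insert 90: [89, 90, 91, 17, 46]
Insert 17: [17, 89, 90, 91, 46]
Insert 46: [17, 46, 89, 90, 91]

Sorted: [17, 46, 89, 90, 91]


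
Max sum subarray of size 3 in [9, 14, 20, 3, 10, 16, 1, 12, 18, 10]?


[0:3]: 43
[1:4]: 37
[2:5]: 33
[3:6]: 29
[4:7]: 27
[5:8]: 29
[6:9]: 31
[7:10]: 40

Max: 43 at [0:3]


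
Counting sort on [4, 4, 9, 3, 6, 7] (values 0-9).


Input: [4, 4, 9, 3, 6, 7]
Counts: [0, 0, 0, 1, 2, 0, 1, 1, 0, 1]

Sorted: [3, 4, 4, 6, 7, 9]


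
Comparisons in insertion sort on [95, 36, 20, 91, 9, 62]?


Algorithm: insertion sort
Input: [95, 36, 20, 91, 9, 62]
Sorted: [9, 20, 36, 62, 91, 95]

12


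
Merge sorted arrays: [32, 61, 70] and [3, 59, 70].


Take 3 from B
Take 32 from A
Take 59 from B
Take 61 from A
Take 70 from A

Merged: [3, 32, 59, 61, 70, 70]


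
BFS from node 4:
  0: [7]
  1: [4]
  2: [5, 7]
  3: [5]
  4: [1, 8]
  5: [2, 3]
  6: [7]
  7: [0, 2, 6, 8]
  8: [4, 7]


Visit 4, enqueue [1, 8]
Visit 1, enqueue []
Visit 8, enqueue [7]
Visit 7, enqueue [0, 2, 6]
Visit 0, enqueue []
Visit 2, enqueue [5]
Visit 6, enqueue []
Visit 5, enqueue [3]
Visit 3, enqueue []

BFS order: [4, 1, 8, 7, 0, 2, 6, 5, 3]


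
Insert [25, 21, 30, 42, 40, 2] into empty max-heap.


Insert 25: [25]
Insert 21: [25, 21]
Insert 30: [30, 21, 25]
Insert 42: [42, 30, 25, 21]
Insert 40: [42, 40, 25, 21, 30]
Insert 2: [42, 40, 25, 21, 30, 2]

Final heap: [42, 40, 25, 21, 30, 2]


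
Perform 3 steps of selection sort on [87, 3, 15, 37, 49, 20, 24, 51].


Initial: [87, 3, 15, 37, 49, 20, 24, 51]
Step 1: min=3 at 1
  Swap: [3, 87, 15, 37, 49, 20, 24, 51]
Step 2: min=15 at 2
  Swap: [3, 15, 87, 37, 49, 20, 24, 51]
Step 3: min=20 at 5
  Swap: [3, 15, 20, 37, 49, 87, 24, 51]

After 3 steps: [3, 15, 20, 37, 49, 87, 24, 51]


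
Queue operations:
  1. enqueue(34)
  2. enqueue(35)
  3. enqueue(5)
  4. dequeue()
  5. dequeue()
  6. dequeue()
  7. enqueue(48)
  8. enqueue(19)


enqueue(34) -> [34]
enqueue(35) -> [34, 35]
enqueue(5) -> [34, 35, 5]
dequeue()->34, [35, 5]
dequeue()->35, [5]
dequeue()->5, []
enqueue(48) -> [48]
enqueue(19) -> [48, 19]

Final queue: [48, 19]
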